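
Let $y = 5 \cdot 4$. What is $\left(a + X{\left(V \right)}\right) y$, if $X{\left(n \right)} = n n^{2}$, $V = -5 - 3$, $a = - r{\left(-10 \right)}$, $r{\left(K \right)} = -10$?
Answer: $-10040$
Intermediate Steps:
$y = 20$
$a = 10$ ($a = \left(-1\right) \left(-10\right) = 10$)
$V = -8$ ($V = -5 - 3 = -8$)
$X{\left(n \right)} = n^{3}$
$\left(a + X{\left(V \right)}\right) y = \left(10 + \left(-8\right)^{3}\right) 20 = \left(10 - 512\right) 20 = \left(-502\right) 20 = -10040$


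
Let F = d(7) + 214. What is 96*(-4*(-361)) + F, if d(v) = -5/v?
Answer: 971861/7 ≈ 1.3884e+5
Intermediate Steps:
F = 1493/7 (F = -5/7 + 214 = 1493/7 ≈ 213.29)
96*(-4*(-361)) + F = 96*(-4*(-361)) + 1493/7 = 96*1444 + 1493/7 = 138624 + 1493/7 = 971861/7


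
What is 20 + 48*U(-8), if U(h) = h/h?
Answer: 68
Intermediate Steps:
U(h) = 1
20 + 48*U(-8) = 20 + 48*1 = 20 + 48 = 68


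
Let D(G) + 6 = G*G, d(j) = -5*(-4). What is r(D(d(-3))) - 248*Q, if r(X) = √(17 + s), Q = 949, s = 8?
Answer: -235347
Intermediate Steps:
d(j) = 20
D(G) = -6 + G² (D(G) = -6 + G*G = -6 + G²)
r(X) = 5 (r(X) = √(17 + 8) = √25 = 5)
r(D(d(-3))) - 248*Q = 5 - 248*949 = 5 - 235352 = -235347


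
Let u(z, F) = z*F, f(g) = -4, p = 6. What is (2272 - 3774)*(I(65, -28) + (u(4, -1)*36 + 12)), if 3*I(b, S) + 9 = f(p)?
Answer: 614318/3 ≈ 2.0477e+5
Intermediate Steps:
I(b, S) = -13/3 (I(b, S) = -3 + (1/3)*(-4) = -3 - 4/3 = -13/3)
u(z, F) = F*z
(2272 - 3774)*(I(65, -28) + (u(4, -1)*36 + 12)) = (2272 - 3774)*(-13/3 + (-1*4*36 + 12)) = -1502*(-13/3 + (-4*36 + 12)) = -1502*(-13/3 + (-144 + 12)) = -1502*(-13/3 - 132) = -1502*(-409/3) = 614318/3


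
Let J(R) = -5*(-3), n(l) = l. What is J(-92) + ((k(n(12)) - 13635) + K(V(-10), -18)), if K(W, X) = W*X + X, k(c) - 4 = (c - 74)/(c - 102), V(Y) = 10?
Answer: -621599/45 ≈ -13813.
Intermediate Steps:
k(c) = 4 + (-74 + c)/(-102 + c) (k(c) = 4 + (c - 74)/(c - 102) = 4 + (-74 + c)/(-102 + c))
K(W, X) = X + W*X
J(R) = 15
J(-92) + ((k(n(12)) - 13635) + K(V(-10), -18)) = 15 + (((-482 + 5*12)/(-102 + 12) - 13635) - 18*(1 + 10)) = 15 + (((-482 + 60)/(-90) - 13635) - 18*11) = 15 + ((-1/90*(-422) - 13635) - 198) = 15 + ((211/45 - 13635) - 198) = 15 + (-613364/45 - 198) = 15 - 622274/45 = -621599/45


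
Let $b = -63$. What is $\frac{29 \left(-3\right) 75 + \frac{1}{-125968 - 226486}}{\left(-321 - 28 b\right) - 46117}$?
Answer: $\frac{2299762351}{15745529996} \approx 0.14606$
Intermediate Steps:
$\frac{29 \left(-3\right) 75 + \frac{1}{-125968 - 226486}}{\left(-321 - 28 b\right) - 46117} = \frac{29 \left(-3\right) 75 + \frac{1}{-125968 - 226486}}{\left(-321 - -1764\right) - 46117} = \frac{\left(-87\right) 75 + \frac{1}{-352454}}{\left(-321 + 1764\right) - 46117} = \frac{-6525 - \frac{1}{352454}}{1443 - 46117} = - \frac{2299762351}{352454 \left(-44674\right)} = \left(- \frac{2299762351}{352454}\right) \left(- \frac{1}{44674}\right) = \frac{2299762351}{15745529996}$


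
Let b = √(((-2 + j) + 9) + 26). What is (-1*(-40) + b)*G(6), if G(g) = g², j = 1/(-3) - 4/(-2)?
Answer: 1440 + 24*√78 ≈ 1652.0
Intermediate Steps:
j = 5/3 (j = 1*(-⅓) - 4*(-½) = -⅓ + 2 = 5/3 ≈ 1.6667)
b = 2*√78/3 (b = √(((-2 + 5/3) + 9) + 26) = √((-⅓ + 9) + 26) = √(26/3 + 26) = √(104/3) = 2*√78/3 ≈ 5.8878)
(-1*(-40) + b)*G(6) = (-1*(-40) + 2*√78/3)*6² = (40 + 2*√78/3)*36 = 1440 + 24*√78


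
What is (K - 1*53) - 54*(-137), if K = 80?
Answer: 7425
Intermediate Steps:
(K - 1*53) - 54*(-137) = (80 - 1*53) - 54*(-137) = (80 - 53) + 7398 = 27 + 7398 = 7425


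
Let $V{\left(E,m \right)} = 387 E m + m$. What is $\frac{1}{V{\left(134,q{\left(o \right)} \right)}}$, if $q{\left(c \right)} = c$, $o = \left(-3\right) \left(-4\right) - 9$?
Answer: $\frac{1}{155577} \approx 6.4277 \cdot 10^{-6}$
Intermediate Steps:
$o = 3$ ($o = 12 - 9 = 3$)
$V{\left(E,m \right)} = m + 387 E m$ ($V{\left(E,m \right)} = 387 E m + m = m + 387 E m$)
$\frac{1}{V{\left(134,q{\left(o \right)} \right)}} = \frac{1}{3 \left(1 + 387 \cdot 134\right)} = \frac{1}{3 \left(1 + 51858\right)} = \frac{1}{3 \cdot 51859} = \frac{1}{155577}$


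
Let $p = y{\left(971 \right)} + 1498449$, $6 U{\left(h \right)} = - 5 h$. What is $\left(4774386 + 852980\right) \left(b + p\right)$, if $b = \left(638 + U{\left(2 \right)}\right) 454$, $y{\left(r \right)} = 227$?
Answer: $\frac{30177954431324}{3} \approx 1.0059 \cdot 10^{13}$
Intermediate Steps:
$U{\left(h \right)} = - \frac{5 h}{6}$ ($U{\left(h \right)} = \frac{\left(-5\right) h}{6} = - \frac{5 h}{6}$)
$p = 1498676$ ($p = 227 + 1498449 = 1498676$)
$b = \frac{866686}{3}$ ($b = \left(638 - \frac{5}{3}\right) 454 = \frac{1909}{3} \cdot 454 = \frac{866686}{3} \approx 2.889 \cdot 10^{5}$)
$\left(4774386 + 852980\right) \left(b + p\right) = \left(4774386 + 852980\right) \left(\frac{866686}{3} + 1498676\right) = 5627366 \cdot \frac{5362714}{3} = \frac{30177954431324}{3}$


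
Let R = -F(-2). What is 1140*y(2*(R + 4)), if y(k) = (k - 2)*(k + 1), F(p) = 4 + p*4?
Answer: 271320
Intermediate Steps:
F(p) = 4 + 4*p
R = 4 (R = -(4 + 4*(-2)) = -(4 - 8) = -1*(-4) = 4)
y(k) = (1 + k)*(-2 + k) (y(k) = (-2 + k)*(1 + k) = (1 + k)*(-2 + k))
1140*y(2*(R + 4)) = 1140*(-2 + (2*(4 + 4))**2 - 2*(4 + 4)) = 1140*(-2 + (2*8)**2 - 2*8) = 1140*(-2 + 16**2 - 1*16) = 1140*(-2 + 256 - 16) = 1140*238 = 271320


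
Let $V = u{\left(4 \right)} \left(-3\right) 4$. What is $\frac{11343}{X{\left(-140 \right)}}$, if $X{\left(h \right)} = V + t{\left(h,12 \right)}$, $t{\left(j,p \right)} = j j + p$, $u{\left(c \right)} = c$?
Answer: $\frac{11343}{19564} \approx 0.57979$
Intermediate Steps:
$V = -48$ ($V = 4 \left(-3\right) 4 = \left(-12\right) 4 = -48$)
$t{\left(j,p \right)} = p + j^{2}$ ($t{\left(j,p \right)} = j^{2} + p = p + j^{2}$)
$X{\left(h \right)} = -36 + h^{2}$ ($X{\left(h \right)} = -48 + \left(12 + h^{2}\right) = -36 + h^{2}$)
$\frac{11343}{X{\left(-140 \right)}} = \frac{11343}{-36 + \left(-140\right)^{2}} = \frac{11343}{-36 + 19600} = \frac{11343}{19564}$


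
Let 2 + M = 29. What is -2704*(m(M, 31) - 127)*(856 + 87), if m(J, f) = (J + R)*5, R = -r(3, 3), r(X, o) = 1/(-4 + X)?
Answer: -33148336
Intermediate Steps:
M = 27 (M = -2 + 29 = 27)
R = 1 (R = -1/(-4 + 3) = -1/(-1) = -1*(-1) = 1)
m(J, f) = 5 + 5*J (m(J, f) = (J + 1)*5 = (1 + J)*5 = 5 + 5*J)
-2704*(m(M, 31) - 127)*(856 + 87) = -2704*((5 + 5*27) - 127)*(856 + 87) = -2704*((5 + 135) - 127)*943 = -2704*(140 - 127)*943 = -35152*943 = -2704*12259 = -33148336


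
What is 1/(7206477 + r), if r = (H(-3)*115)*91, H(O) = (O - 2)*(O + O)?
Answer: 1/7520427 ≈ 1.3297e-7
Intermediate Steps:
H(O) = 2*O*(-2 + O) (H(O) = (-2 + O)*(2*O) = 2*O*(-2 + O))
r = 313950 (r = ((2*(-3)*(-2 - 3))*115)*91 = ((2*(-3)*(-5))*115)*91 = (30*115)*91 = 3450*91 = 313950)
1/(7206477 + r) = 1/(7206477 + 313950) = 1/7520427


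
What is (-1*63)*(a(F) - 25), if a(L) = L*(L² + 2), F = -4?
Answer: 6111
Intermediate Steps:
a(L) = L*(2 + L²)
(-1*63)*(a(F) - 25) = (-1*63)*(-4*(2 + (-4)²) - 25) = -63*(-4*(2 + 16) - 25) = -63*(-4*18 - 25) = -63*(-72 - 25) = -63*(-97) = 6111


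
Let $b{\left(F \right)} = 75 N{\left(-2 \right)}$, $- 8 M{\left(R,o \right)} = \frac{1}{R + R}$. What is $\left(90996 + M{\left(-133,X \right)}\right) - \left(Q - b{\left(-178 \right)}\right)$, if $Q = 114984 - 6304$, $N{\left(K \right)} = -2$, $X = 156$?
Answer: $- \frac{37950751}{2128} \approx -17834.0$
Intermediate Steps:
$M{\left(R,o \right)} = - \frac{1}{16 R}$ ($M{\left(R,o \right)} = - \frac{1}{8 \left(R + R\right)} = - \frac{1}{8 \cdot 2 R} = - \frac{\frac{1}{2} \frac{1}{R}}{8} = - \frac{1}{16 R}$)
$b{\left(F \right)} = -150$ ($b{\left(F \right)} = 75 \left(-2\right) = -150$)
$Q = 108680$
$\left(90996 + M{\left(-133,X \right)}\right) - \left(Q - b{\left(-178 \right)}\right) = \left(90996 - \frac{1}{16 \left(-133\right)}\right) - 108830 = \left(90996 - - \frac{1}{2128}\right) - 108830 = \left(90996 + \frac{1}{2128}\right) - 108830 = \frac{193639489}{2128} - 108830 = - \frac{37950751}{2128}$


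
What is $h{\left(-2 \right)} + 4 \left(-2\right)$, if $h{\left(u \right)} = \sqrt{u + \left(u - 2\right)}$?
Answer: $-8 + i \sqrt{6} \approx -8.0 + 2.4495 i$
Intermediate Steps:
$h{\left(u \right)} = \sqrt{-2 + 2 u}$ ($h{\left(u \right)} = \sqrt{u + \left(-2 + u\right)} = \sqrt{-2 + 2 u}$)
$h{\left(-2 \right)} + 4 \left(-2\right) = \sqrt{-2 + 2 \left(-2\right)} + 4 \left(-2\right) = \sqrt{-2 - 4} - 8 = \sqrt{-6} - 8 = i \sqrt{6} - 8 = -8 + i \sqrt{6}$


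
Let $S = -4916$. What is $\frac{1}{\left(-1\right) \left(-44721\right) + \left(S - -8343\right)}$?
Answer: $\frac{1}{48148} \approx 2.0769 \cdot 10^{-5}$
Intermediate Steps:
$\frac{1}{\left(-1\right) \left(-44721\right) + \left(S - -8343\right)} = \frac{1}{\left(-1\right) \left(-44721\right) - -3427} = \frac{1}{44721 + \left(-4916 + 8343\right)} = \frac{1}{44721 + 3427} = \frac{1}{48148}$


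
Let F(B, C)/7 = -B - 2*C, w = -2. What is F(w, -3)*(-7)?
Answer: -392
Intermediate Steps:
F(B, C) = -14*C - 7*B (F(B, C) = 7*(-B - 2*C) = -14*C - 7*B)
F(w, -3)*(-7) = (-14*(-3) - 7*(-2))*(-7) = (42 + 14)*(-7) = 56*(-7) = -392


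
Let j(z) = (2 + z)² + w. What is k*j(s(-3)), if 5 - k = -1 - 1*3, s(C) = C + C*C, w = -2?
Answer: 558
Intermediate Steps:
s(C) = C + C²
k = 9 (k = 5 - (-1 - 1*3) = 5 - (-1 - 3) = 5 - 1*(-4) = 5 + 4 = 9)
j(z) = -2 + (2 + z)² (j(z) = (2 + z)² - 2 = -2 + (2 + z)²)
k*j(s(-3)) = 9*(-2 + (2 - 3*(1 - 3))²) = 9*(-2 + (2 - 3*(-2))²) = 9*(-2 + (2 + 6)²) = 9*(-2 + 8²) = 9*(-2 + 64) = 9*62 = 558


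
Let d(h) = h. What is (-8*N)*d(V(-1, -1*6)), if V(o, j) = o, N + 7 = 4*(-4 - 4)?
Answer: -312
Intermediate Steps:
N = -39 (N = -7 + 4*(-4 - 4) = -7 + 4*(-8) = -7 - 32 = -39)
(-8*N)*d(V(-1, -1*6)) = -8*(-39)*(-1) = 312*(-1) = -312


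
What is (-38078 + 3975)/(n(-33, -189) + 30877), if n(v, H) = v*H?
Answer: -34103/37114 ≈ -0.91887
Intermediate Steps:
n(v, H) = H*v
(-38078 + 3975)/(n(-33, -189) + 30877) = (-38078 + 3975)/(-189*(-33) + 30877) = -34103/(6237 + 30877) = -34103/37114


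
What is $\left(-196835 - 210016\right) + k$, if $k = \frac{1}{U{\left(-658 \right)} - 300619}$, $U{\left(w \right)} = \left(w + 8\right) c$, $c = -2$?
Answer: $- \frac{121778234470}{299319} \approx -4.0685 \cdot 10^{5}$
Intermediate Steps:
$U{\left(w \right)} = -16 - 2 w$ ($U{\left(w \right)} = \left(w + 8\right) \left(-2\right) = \left(8 + w\right) \left(-2\right) = -16 - 2 w$)
$k = - \frac{1}{299319}$ ($k = \frac{1}{\left(-16 - -1316\right) - 300619} = \frac{1}{\left(-16 + 1316\right) - 300619} = \frac{1}{1300 - 300619} = \frac{1}{-299319} = - \frac{1}{299319} \approx -3.3409 \cdot 10^{-6}$)
$\left(-196835 - 210016\right) + k = \left(-196835 - 210016\right) - \frac{1}{299319} = -406851 - \frac{1}{299319} = - \frac{121778234470}{299319}$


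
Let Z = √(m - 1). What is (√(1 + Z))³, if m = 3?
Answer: (1 + √2)^(3/2) ≈ 3.7511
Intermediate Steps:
Z = √2 (Z = √(3 - 1) = √2 ≈ 1.4142)
(√(1 + Z))³ = (√(1 + √2))³ = (1 + √2)^(3/2)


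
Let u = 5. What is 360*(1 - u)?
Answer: -1440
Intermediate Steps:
360*(1 - u) = 360*(1 - 1*5) = 360*(1 - 5) = 360*(-4) = -1440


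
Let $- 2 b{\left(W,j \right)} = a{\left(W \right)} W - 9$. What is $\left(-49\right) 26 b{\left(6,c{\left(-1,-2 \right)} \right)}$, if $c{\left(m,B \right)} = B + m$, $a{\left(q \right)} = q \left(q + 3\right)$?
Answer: $200655$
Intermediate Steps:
$a{\left(q \right)} = q \left(3 + q\right)$
$b{\left(W,j \right)} = \frac{9}{2} - \frac{W^{2} \left(3 + W\right)}{2}$ ($b{\left(W,j \right)} = - \frac{W \left(3 + W\right) W - 9}{2} = - \frac{W^{2} \left(3 + W\right) - 9}{2} = - \frac{-9 + W^{2} \left(3 + W\right)}{2} = \frac{9}{2} - \frac{W^{2} \left(3 + W\right)}{2}$)
$\left(-49\right) 26 b{\left(6,c{\left(-1,-2 \right)} \right)} = \left(-49\right) 26 \left(\frac{9}{2} - \frac{6^{2} \left(3 + 6\right)}{2}\right) = - 1274 \left(\frac{9}{2} - 18 \cdot 9\right) = - 1274 \left(\frac{9}{2} - 162\right) = \left(-1274\right) \left(- \frac{315}{2}\right) = 200655$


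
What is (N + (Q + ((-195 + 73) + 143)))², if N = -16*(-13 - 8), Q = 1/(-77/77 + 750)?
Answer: 71499551236/561001 ≈ 1.2745e+5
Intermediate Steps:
Q = 1/749 (Q = 1/(-77*1/77 + 750) = 1/(-1 + 750) = 1/749 ≈ 0.0013351)
N = 336 (N = -16*(-21) = 336)
(N + (Q + ((-195 + 73) + 143)))² = (336 + (1/749 + ((-195 + 73) + 143)))² = (336 + (1/749 + (-122 + 143)))² = (336 + (1/749 + 21))² = (336 + 15730/749)² = (267394/749)² = 71499551236/561001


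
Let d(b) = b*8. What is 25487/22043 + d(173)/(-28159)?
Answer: 98168703/88672691 ≈ 1.1071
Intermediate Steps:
d(b) = 8*b
25487/22043 + d(173)/(-28159) = 25487/22043 + (8*173)/(-28159) = 25487*(1/22043) + 1384*(-1/28159) = 3641/3149 - 1384/28159 = 98168703/88672691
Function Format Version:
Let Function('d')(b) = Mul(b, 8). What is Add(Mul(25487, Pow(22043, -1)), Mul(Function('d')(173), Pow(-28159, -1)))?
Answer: Rational(98168703, 88672691) ≈ 1.1071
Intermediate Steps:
Function('d')(b) = Mul(8, b)
Add(Mul(25487, Pow(22043, -1)), Mul(Function('d')(173), Pow(-28159, -1))) = Add(Mul(25487, Pow(22043, -1)), Mul(Mul(8, 173), Pow(-28159, -1))) = Add(Mul(25487, Rational(1, 22043)), Mul(1384, Rational(-1, 28159))) = Add(Rational(3641, 3149), Rational(-1384, 28159)) = Rational(98168703, 88672691)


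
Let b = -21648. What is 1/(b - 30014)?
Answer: -1/51662 ≈ -1.9357e-5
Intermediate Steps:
1/(b - 30014) = 1/(-21648 - 30014) = 1/(-51662) = -1/51662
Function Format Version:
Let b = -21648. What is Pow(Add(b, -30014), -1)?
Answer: Rational(-1, 51662) ≈ -1.9357e-5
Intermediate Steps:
Pow(Add(b, -30014), -1) = Pow(Add(-21648, -30014), -1) = Pow(-51662, -1) = Rational(-1, 51662)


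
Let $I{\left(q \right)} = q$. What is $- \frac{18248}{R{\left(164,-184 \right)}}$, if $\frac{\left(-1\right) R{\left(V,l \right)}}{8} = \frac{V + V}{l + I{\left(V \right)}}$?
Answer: $- \frac{11405}{82} \approx -139.09$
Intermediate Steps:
$R{\left(V,l \right)} = - \frac{16 V}{V + l}$ ($R{\left(V,l \right)} = - 8 \frac{V + V}{l + V} = - 8 \frac{2 V}{V + l} = - \frac{16 V}{V + l}$)
$- \frac{18248}{R{\left(164,-184 \right)}} = - \frac{18248}{\left(-16\right) 164 \frac{1}{164 - 184}} = - \frac{18248}{\left(-16\right) 164 \frac{1}{-20}} = - \frac{18248}{\left(-16\right) 164 \left(- \frac{1}{20}\right)} = - \frac{18248}{\frac{656}{5}} = \left(-18248\right) \frac{5}{656} = - \frac{11405}{82}$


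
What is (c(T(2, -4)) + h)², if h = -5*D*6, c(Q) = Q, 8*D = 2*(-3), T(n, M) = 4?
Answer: 2809/4 ≈ 702.25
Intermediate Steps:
D = -¾ (D = (2*(-3))/8 = (⅛)*(-6) = -¾ ≈ -0.75000)
h = 45/2 (h = -5*(-¾)*6 = (15/4)*6 = 45/2 ≈ 22.500)
(c(T(2, -4)) + h)² = (4 + 45/2)² = (53/2)² = 2809/4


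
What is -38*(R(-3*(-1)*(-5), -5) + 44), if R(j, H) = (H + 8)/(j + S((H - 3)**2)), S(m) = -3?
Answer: -4997/3 ≈ -1665.7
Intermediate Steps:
R(j, H) = (8 + H)/(-3 + j) (R(j, H) = (H + 8)/(j - 3) = (8 + H)/(-3 + j))
-38*(R(-3*(-1)*(-5), -5) + 44) = -38*((8 - 5)/(-3 - 3*(-1)*(-5)) + 44) = -38*(3/(-3 + 3*(-5)) + 44) = -38*(3/(-3 - 15) + 44) = -38*(3/(-18) + 44) = -38*(-1/18*3 + 44) = -38*(-1/6 + 44) = -38*263/6 = -4997/3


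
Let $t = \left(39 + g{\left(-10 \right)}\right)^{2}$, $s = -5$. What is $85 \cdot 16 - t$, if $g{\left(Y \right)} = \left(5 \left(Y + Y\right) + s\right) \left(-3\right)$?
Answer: $-123956$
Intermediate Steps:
$g{\left(Y \right)} = 15 - 30 Y$ ($g{\left(Y \right)} = \left(5 \left(Y + Y\right) - 5\right) \left(-3\right) = \left(5 \cdot 2 Y - 5\right) \left(-3\right) = \left(10 Y - 5\right) \left(-3\right) = \left(-5 + 10 Y\right) \left(-3\right) = 15 - 30 Y$)
$t = 125316$ ($t = \left(39 + \left(15 - -300\right)\right)^{2} = \left(39 + \left(15 + 300\right)\right)^{2} = \left(39 + 315\right)^{2} = 354^{2} = 125316$)
$85 \cdot 16 - t = 85 \cdot 16 - 125316 = 1360 - 125316 = -123956$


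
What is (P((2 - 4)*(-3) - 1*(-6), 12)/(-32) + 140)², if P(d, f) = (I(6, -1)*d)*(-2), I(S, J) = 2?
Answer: 80089/4 ≈ 20022.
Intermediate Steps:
P(d, f) = -4*d (P(d, f) = (2*d)*(-2) = -4*d)
(P((2 - 4)*(-3) - 1*(-6), 12)/(-32) + 140)² = (-4*((2 - 4)*(-3) - 1*(-6))/(-32) + 140)² = (-4*(-2*(-3) + 6)*(-1/32) + 140)² = (-4*(6 + 6)*(-1/32) + 140)² = (-4*12*(-1/32) + 140)² = (-48*(-1/32) + 140)² = (3/2 + 140)² = (283/2)² = 80089/4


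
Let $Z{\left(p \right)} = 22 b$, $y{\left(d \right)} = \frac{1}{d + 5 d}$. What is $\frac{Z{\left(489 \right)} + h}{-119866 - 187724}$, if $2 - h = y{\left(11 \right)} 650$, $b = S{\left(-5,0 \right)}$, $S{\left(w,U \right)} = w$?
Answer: $\frac{3889}{10150470} \approx 0.00038313$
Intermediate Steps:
$y{\left(d \right)} = \frac{1}{6 d}$
$b = -5$
$Z{\left(p \right)} = -110$ ($Z{\left(p \right)} = 22 \left(-5\right) = -110$)
$h = - \frac{259}{33}$ ($h = 2 - \frac{1}{6 \cdot 11} \cdot 650 = 2 - \frac{1}{6} \cdot \frac{1}{11} \cdot 650 = 2 - \frac{1}{66} \cdot 650 = 2 - \frac{325}{33} = - \frac{259}{33} \approx -7.8485$)
$\frac{Z{\left(489 \right)} + h}{-119866 - 187724} = \frac{-110 - \frac{259}{33}}{-119866 - 187724} = - \frac{3889}{33 \left(-307590\right)} = \left(- \frac{3889}{33}\right) \left(- \frac{1}{307590}\right) = \frac{3889}{10150470}$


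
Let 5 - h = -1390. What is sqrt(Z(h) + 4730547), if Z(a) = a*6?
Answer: sqrt(4738917) ≈ 2176.9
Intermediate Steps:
h = 1395 (h = 5 - 1*(-1390) = 5 + 1390 = 1395)
Z(a) = 6*a
sqrt(Z(h) + 4730547) = sqrt(6*1395 + 4730547) = sqrt(8370 + 4730547) = sqrt(4738917)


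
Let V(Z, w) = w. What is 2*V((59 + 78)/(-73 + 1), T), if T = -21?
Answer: -42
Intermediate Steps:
2*V((59 + 78)/(-73 + 1), T) = 2*(-21) = -42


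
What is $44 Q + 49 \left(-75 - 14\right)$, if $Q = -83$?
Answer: $-8013$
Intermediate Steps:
$44 Q + 49 \left(-75 - 14\right) = 44 \left(-83\right) + 49 \left(-75 - 14\right) = -3652 + 49 \left(-89\right) = -3652 - 4361 = -8013$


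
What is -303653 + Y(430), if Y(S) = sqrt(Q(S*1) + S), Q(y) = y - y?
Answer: -303653 + sqrt(430) ≈ -3.0363e+5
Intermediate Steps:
Q(y) = 0
Y(S) = sqrt(S) (Y(S) = sqrt(0 + S) = sqrt(S))
-303653 + Y(430) = -303653 + sqrt(430)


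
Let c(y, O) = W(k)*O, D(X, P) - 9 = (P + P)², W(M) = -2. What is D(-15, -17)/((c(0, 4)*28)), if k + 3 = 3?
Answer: -1165/224 ≈ -5.2009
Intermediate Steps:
k = 0 (k = -3 + 3 = 0)
D(X, P) = 9 + 4*P² (D(X, P) = 9 + (P + P)² = 9 + (2*P)² = 9 + 4*P²)
c(y, O) = -2*O
D(-15, -17)/((c(0, 4)*28)) = (9 + 4*(-17)²)/((-2*4*28)) = (9 + 4*289)/((-8*28)) = (9 + 1156)/(-224) = 1165*(-1/224) = -1165/224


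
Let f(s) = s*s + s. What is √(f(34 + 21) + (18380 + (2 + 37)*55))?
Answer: √23605 ≈ 153.64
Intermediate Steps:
f(s) = s + s² (f(s) = s² + s = s + s²)
√(f(34 + 21) + (18380 + (2 + 37)*55)) = √((34 + 21)*(1 + (34 + 21)) + (18380 + (2 + 37)*55)) = √(55*(1 + 55) + (18380 + 39*55)) = √(55*56 + (18380 + 2145)) = √(3080 + 20525) = √23605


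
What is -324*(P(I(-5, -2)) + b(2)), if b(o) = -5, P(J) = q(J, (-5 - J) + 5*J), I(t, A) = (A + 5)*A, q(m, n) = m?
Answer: 3564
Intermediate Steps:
I(t, A) = A*(5 + A) (I(t, A) = (5 + A)*A = A*(5 + A))
P(J) = J
-324*(P(I(-5, -2)) + b(2)) = -324*(-2*(5 - 2) - 5) = -324*(-2*3 - 5) = -324*(-6 - 5) = -324*(-11) = 3564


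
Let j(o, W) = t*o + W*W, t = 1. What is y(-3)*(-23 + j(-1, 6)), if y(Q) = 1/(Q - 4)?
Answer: -12/7 ≈ -1.7143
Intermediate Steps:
j(o, W) = o + W**2 (j(o, W) = 1*o + W*W = o + W**2)
y(Q) = 1/(-4 + Q)
y(-3)*(-23 + j(-1, 6)) = (-23 + (-1 + 6**2))/(-4 - 3) = (-23 + (-1 + 36))/(-7) = -(-23 + 35)/7 = -1/7*12 = -12/7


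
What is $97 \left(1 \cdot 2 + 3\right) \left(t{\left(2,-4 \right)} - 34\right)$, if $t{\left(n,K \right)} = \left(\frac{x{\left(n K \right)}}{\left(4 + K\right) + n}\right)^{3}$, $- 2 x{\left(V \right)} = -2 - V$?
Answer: $- \frac{145015}{8} \approx -18127.0$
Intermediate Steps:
$x{\left(V \right)} = 1 + \frac{V}{2}$ ($x{\left(V \right)} = - \frac{-2 - V}{2} = 1 + \frac{V}{2}$)
$t{\left(n,K \right)} = \frac{\left(1 + \frac{K n}{2}\right)^{3}}{\left(4 + K + n\right)^{3}}$ ($t{\left(n,K \right)} = \left(\frac{1 + \frac{n K}{2}}{\left(4 + K\right) + n}\right)^{3} = \left(\frac{1 + \frac{K n}{2}}{4 + K + n}\right)^{3} = \frac{\left(1 + \frac{K n}{2}\right)^{3}}{\left(4 + K + n\right)^{3}}$)
$97 \left(1 \cdot 2 + 3\right) \left(t{\left(2,-4 \right)} - 34\right) = 97 \left(1 \cdot 2 + 3\right) \left(\frac{\left(2 - 8\right)^{3}}{8 \left(4 - 4 + 2\right)^{3}} - 34\right) = 97 \left(2 + 3\right) \left(\frac{\left(2 - 8\right)^{3}}{8 \cdot 8} - 34\right) = 97 \cdot 5 \left(\frac{1}{8} \left(-6\right)^{3} \cdot \frac{1}{8} - 34\right) = 485 \left(\frac{1}{8} \left(-216\right) \frac{1}{8} - 34\right) = 485 \left(- \frac{27}{8} - 34\right) = 485 \left(- \frac{299}{8}\right) = - \frac{145015}{8}$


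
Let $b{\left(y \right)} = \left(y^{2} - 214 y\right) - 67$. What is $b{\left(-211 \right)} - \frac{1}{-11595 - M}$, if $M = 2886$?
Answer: $\frac{1297613449}{14481} \approx 89608.0$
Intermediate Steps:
$b{\left(y \right)} = -67 + y^{2} - 214 y$
$b{\left(-211 \right)} - \frac{1}{-11595 - M} = \left(-67 + \left(-211\right)^{2} - -45154\right) - \frac{1}{-11595 - 2886} = \left(-67 + 44521 + 45154\right) - \frac{1}{-11595 - 2886} = 89608 - \frac{1}{-14481} = 89608 - - \frac{1}{14481} = 89608 + \frac{1}{14481} = \frac{1297613449}{14481}$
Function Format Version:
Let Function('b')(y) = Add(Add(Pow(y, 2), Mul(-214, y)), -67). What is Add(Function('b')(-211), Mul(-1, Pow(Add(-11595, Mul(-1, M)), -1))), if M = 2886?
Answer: Rational(1297613449, 14481) ≈ 89608.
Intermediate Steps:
Function('b')(y) = Add(-67, Pow(y, 2), Mul(-214, y))
Add(Function('b')(-211), Mul(-1, Pow(Add(-11595, Mul(-1, M)), -1))) = Add(Add(-67, Pow(-211, 2), Mul(-214, -211)), Mul(-1, Pow(Add(-11595, Mul(-1, 2886)), -1))) = Add(Add(-67, 44521, 45154), Mul(-1, Pow(Add(-11595, -2886), -1))) = Add(89608, Mul(-1, Pow(-14481, -1))) = Add(89608, Mul(-1, Rational(-1, 14481))) = Add(89608, Rational(1, 14481)) = Rational(1297613449, 14481)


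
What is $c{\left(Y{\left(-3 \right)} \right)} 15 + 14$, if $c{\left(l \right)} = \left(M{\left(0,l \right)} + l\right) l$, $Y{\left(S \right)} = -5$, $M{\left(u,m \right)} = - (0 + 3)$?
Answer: $614$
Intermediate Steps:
$M{\left(u,m \right)} = -3$ ($M{\left(u,m \right)} = \left(-1\right) 3 = -3$)
$c{\left(l \right)} = l \left(-3 + l\right)$ ($c{\left(l \right)} = \left(-3 + l\right) l = l \left(-3 + l\right)$)
$c{\left(Y{\left(-3 \right)} \right)} 15 + 14 = - 5 \left(-3 - 5\right) 15 + 14 = \left(-5\right) \left(-8\right) 15 + 14 = 40 \cdot 15 + 14 = 600 + 14 = 614$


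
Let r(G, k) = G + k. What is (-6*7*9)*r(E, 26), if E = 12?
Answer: -14364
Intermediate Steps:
(-6*7*9)*r(E, 26) = (-6*7*9)*(12 + 26) = -42*9*38 = -378*38 = -14364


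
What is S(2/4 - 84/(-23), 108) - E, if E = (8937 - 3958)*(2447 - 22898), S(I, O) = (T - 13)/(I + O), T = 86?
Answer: 525317907469/5159 ≈ 1.0183e+8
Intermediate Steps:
S(I, O) = 73/(I + O) (S(I, O) = (86 - 13)/(I + O) = 73/(I + O))
E = -101825529 (E = 4979*(-20451) = -101825529)
S(2/4 - 84/(-23), 108) - E = 73/((2/4 - 84/(-23)) + 108) - 1*(-101825529) = 73/((2*(¼) - 84*(-1/23)) + 108) + 101825529 = 73/((½ + 84/23) + 108) + 101825529 = 73/(191/46 + 108) + 101825529 = 73/(5159/46) + 101825529 = 73*(46/5159) + 101825529 = 3358/5159 + 101825529 = 525317907469/5159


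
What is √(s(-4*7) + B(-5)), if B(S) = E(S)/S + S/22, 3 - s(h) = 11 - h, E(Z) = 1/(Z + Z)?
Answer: I*√109527/55 ≈ 6.0173*I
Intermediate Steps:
E(Z) = 1/(2*Z)
s(h) = -8 + h (s(h) = 3 - (11 - h) = 3 + (-11 + h) = -8 + h)
B(S) = 1/(2*S²) + S/22 (B(S) = (1/(2*S))/S + S/22 = 1/(2*S²) + S*(1/22) = 1/(2*S²) + S/22)
√(s(-4*7) + B(-5)) = √((-8 - 4*7) + (1/22)*(11 + (-5)³)/(-5)²) = √((-8 - 28) + (1/22)*(1/25)*(11 - 125)) = √(-36 + (1/22)*(1/25)*(-114)) = √(-36 - 57/275) = √(-9957/275) = I*√109527/55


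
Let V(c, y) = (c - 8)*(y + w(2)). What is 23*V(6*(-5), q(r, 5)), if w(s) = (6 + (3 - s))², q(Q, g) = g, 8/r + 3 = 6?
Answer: -47196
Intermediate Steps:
r = 8/3 (r = 8/(-3 + 6) = 8/3 ≈ 2.6667)
w(s) = (9 - s)²
V(c, y) = (-8 + c)*(49 + y) (V(c, y) = (c - 8)*(y + (-9 + 2)²) = (-8 + c)*(y + (-7)²) = (-8 + c)*(y + 49) = (-8 + c)*(49 + y))
23*V(6*(-5), q(r, 5)) = 23*(-392 - 8*5 + 49*(6*(-5)) + (6*(-5))*5) = 23*(-392 - 40 + 49*(-30) - 30*5) = 23*(-392 - 40 - 1470 - 150) = 23*(-2052) = -47196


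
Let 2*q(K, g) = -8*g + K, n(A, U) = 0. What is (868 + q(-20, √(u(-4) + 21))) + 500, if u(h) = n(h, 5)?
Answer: 1358 - 4*√21 ≈ 1339.7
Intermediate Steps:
u(h) = 0
q(K, g) = K/2 - 4*g (q(K, g) = (-8*g + K)/2 = (K - 8*g)/2 = K/2 - 4*g)
(868 + q(-20, √(u(-4) + 21))) + 500 = (868 + ((½)*(-20) - 4*√(0 + 21))) + 500 = (868 + (-10 - 4*√21)) + 500 = (858 - 4*√21) + 500 = 1358 - 4*√21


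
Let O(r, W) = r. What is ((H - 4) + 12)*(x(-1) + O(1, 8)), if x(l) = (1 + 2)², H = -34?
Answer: -260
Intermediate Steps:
x(l) = 9 (x(l) = 3² = 9)
((H - 4) + 12)*(x(-1) + O(1, 8)) = ((-34 - 4) + 12)*(9 + 1) = (-38 + 12)*10 = -26*10 = -260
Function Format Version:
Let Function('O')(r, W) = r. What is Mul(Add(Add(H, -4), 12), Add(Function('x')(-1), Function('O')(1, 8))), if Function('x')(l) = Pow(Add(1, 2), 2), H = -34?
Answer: -260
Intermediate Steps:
Function('x')(l) = 9 (Function('x')(l) = Pow(3, 2) = 9)
Mul(Add(Add(H, -4), 12), Add(Function('x')(-1), Function('O')(1, 8))) = Mul(Add(Add(-34, -4), 12), Add(9, 1)) = Mul(Add(-38, 12), 10) = Mul(-26, 10) = -260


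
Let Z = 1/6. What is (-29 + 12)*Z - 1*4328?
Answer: -25985/6 ≈ -4330.8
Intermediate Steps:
Z = ⅙ ≈ 0.16667
(-29 + 12)*Z - 1*4328 = (-29 + 12)*(⅙) - 1*4328 = -17*⅙ - 4328 = -17/6 - 4328 = -25985/6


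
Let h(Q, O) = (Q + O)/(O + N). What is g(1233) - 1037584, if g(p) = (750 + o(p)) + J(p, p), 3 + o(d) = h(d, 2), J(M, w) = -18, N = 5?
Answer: -7256750/7 ≈ -1.0367e+6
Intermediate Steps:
h(Q, O) = (O + Q)/(5 + O) (h(Q, O) = (Q + O)/(O + 5) = (O + Q)/(5 + O))
o(d) = -19/7 + d/7 (o(d) = -3 + (2 + d)/(5 + 2) = -3 + (2 + d)/7 = -3 + (2/7 + d/7) = -19/7 + d/7)
g(p) = 5105/7 + p/7 (g(p) = (750 + (-19/7 + p/7)) - 18 = (5231/7 + p/7) - 18 = 5105/7 + p/7)
g(1233) - 1037584 = (5105/7 + (⅐)*1233) - 1037584 = (5105/7 + 1233/7) - 1037584 = 6338/7 - 1037584 = -7256750/7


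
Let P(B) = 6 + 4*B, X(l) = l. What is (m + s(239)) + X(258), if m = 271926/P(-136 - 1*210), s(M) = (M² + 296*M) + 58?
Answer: 88180746/689 ≈ 1.2798e+5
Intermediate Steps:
s(M) = 58 + M² + 296*M
m = -135963/689 (m = 271926/(6 + 4*(-136 - 1*210)) = 271926/(6 + 4*(-136 - 210)) = 271926/(6 + 4*(-346)) = 271926/(6 - 1384) = 271926/(-1378) = 271926*(-1/1378) = -135963/689 ≈ -197.33)
(m + s(239)) + X(258) = (-135963/689 + (58 + 239² + 296*239)) + 258 = (-135963/689 + (58 + 57121 + 70744)) + 258 = (-135963/689 + 127923) + 258 = 88002984/689 + 258 = 88180746/689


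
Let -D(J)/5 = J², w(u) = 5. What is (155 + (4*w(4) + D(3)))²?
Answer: 16900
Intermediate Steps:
D(J) = -5*J²
(155 + (4*w(4) + D(3)))² = (155 + (4*5 - 5*3²))² = (155 + (20 - 5*9))² = (155 + (20 - 45))² = (155 - 25)² = 130² = 16900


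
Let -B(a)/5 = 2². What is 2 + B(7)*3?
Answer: -58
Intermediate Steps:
B(a) = -20 (B(a) = -5*2² = -5*4 = -20)
2 + B(7)*3 = 2 - 20*3 = 2 - 60 = -58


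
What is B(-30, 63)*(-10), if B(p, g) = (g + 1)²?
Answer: -40960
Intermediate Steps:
B(p, g) = (1 + g)²
B(-30, 63)*(-10) = (1 + 63)²*(-10) = 64²*(-10) = 4096*(-10) = -40960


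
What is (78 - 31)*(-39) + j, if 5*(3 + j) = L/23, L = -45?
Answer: -42237/23 ≈ -1836.4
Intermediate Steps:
j = -78/23 (j = -3 + (-45/23)/5 = -3 + (-45*1/23)/5 = -3 + (1/5)*(-45/23) = -3 - 9/23 = -78/23 ≈ -3.3913)
(78 - 31)*(-39) + j = (78 - 31)*(-39) - 78/23 = 47*(-39) - 78/23 = -1833 - 78/23 = -42237/23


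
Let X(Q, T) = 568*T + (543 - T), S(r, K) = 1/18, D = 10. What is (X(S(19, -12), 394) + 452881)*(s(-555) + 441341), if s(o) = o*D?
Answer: 294952936202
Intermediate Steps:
S(r, K) = 1/18
X(Q, T) = 543 + 567*T
s(o) = 10*o (s(o) = o*10 = 10*o)
(X(S(19, -12), 394) + 452881)*(s(-555) + 441341) = ((543 + 567*394) + 452881)*(10*(-555) + 441341) = ((543 + 223398) + 452881)*(-5550 + 441341) = (223941 + 452881)*435791 = 676822*435791 = 294952936202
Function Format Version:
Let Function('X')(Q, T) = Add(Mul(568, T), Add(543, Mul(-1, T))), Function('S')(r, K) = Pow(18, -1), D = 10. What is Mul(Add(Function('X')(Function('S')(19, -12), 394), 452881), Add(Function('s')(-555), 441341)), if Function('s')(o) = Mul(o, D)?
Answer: 294952936202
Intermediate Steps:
Function('S')(r, K) = Rational(1, 18)
Function('X')(Q, T) = Add(543, Mul(567, T))
Function('s')(o) = Mul(10, o) (Function('s')(o) = Mul(o, 10) = Mul(10, o))
Mul(Add(Function('X')(Function('S')(19, -12), 394), 452881), Add(Function('s')(-555), 441341)) = Mul(Add(Add(543, Mul(567, 394)), 452881), Add(Mul(10, -555), 441341)) = Mul(Add(Add(543, 223398), 452881), Add(-5550, 441341)) = Mul(Add(223941, 452881), 435791) = Mul(676822, 435791) = 294952936202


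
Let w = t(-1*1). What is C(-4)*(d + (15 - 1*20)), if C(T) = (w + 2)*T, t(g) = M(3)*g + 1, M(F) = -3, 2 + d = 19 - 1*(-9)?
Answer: -504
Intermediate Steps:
d = 26 (d = -2 + (19 - 1*(-9)) = -2 + (19 + 9) = -2 + 28 = 26)
t(g) = 1 - 3*g (t(g) = -3*g + 1 = 1 - 3*g)
w = 4 (w = 1 - (-3) = 1 - 3*(-1) = 1 + 3 = 4)
C(T) = 6*T (C(T) = (4 + 2)*T = 6*T)
C(-4)*(d + (15 - 1*20)) = (6*(-4))*(26 + (15 - 1*20)) = -24*(26 + (15 - 20)) = -24*(26 - 5) = -24*21 = -504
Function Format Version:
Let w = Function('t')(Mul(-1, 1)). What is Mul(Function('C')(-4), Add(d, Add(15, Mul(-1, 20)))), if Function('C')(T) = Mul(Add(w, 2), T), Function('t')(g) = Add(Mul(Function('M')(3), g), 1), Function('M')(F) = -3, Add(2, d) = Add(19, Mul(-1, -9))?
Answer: -504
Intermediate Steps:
d = 26 (d = Add(-2, Add(19, Mul(-1, -9))) = Add(-2, Add(19, 9)) = Add(-2, 28) = 26)
Function('t')(g) = Add(1, Mul(-3, g)) (Function('t')(g) = Add(Mul(-3, g), 1) = Add(1, Mul(-3, g)))
w = 4 (w = Add(1, Mul(-3, Mul(-1, 1))) = Add(1, Mul(-3, -1)) = Add(1, 3) = 4)
Function('C')(T) = Mul(6, T) (Function('C')(T) = Mul(Add(4, 2), T) = Mul(6, T))
Mul(Function('C')(-4), Add(d, Add(15, Mul(-1, 20)))) = Mul(Mul(6, -4), Add(26, Add(15, Mul(-1, 20)))) = Mul(-24, Add(26, Add(15, -20))) = Mul(-24, Add(26, -5)) = Mul(-24, 21) = -504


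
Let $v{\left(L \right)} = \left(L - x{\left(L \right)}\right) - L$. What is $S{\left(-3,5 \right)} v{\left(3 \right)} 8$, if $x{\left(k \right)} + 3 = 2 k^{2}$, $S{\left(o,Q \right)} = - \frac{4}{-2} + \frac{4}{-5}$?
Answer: $-144$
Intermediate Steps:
$S{\left(o,Q \right)} = \frac{6}{5}$ ($S{\left(o,Q \right)} = \left(-4\right) \left(- \frac{1}{2}\right) + 4 \left(- \frac{1}{5}\right) = 2 - \frac{4}{5} = \frac{6}{5}$)
$x{\left(k \right)} = -3 + 2 k^{2}$
$v{\left(L \right)} = 3 - 2 L^{2}$ ($v{\left(L \right)} = \left(L - \left(-3 + 2 L^{2}\right)\right) - L = \left(3 + L - 2 L^{2}\right) - L = 3 - 2 L^{2}$)
$S{\left(-3,5 \right)} v{\left(3 \right)} 8 = \frac{6 \left(3 - 2 \cdot 3^{2}\right)}{5} \cdot 8 = \frac{6 \left(3 - 18\right)}{5} \cdot 8 = \frac{6}{5} \left(-15\right) 8 = \left(-18\right) 8 = -144$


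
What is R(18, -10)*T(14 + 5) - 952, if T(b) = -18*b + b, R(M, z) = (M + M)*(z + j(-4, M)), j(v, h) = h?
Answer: -93976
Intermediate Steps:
R(M, z) = 2*M*(M + z) (R(M, z) = (M + M)*(z + M) = (2*M)*(M + z) = 2*M*(M + z))
T(b) = -17*b
R(18, -10)*T(14 + 5) - 952 = (2*18*(18 - 10))*(-17*(14 + 5)) - 952 = (2*18*8)*(-17*19) - 952 = 288*(-323) - 952 = -93024 - 952 = -93976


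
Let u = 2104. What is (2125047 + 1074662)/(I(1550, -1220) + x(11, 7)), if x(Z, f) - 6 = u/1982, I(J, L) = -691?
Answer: -3170911619/677783 ≈ -4678.4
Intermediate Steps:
x(Z, f) = 6998/991 (x(Z, f) = 6 + 2104/1982 = 6 + 2104*(1/1982) = 6 + 1052/991 = 6998/991)
(2125047 + 1074662)/(I(1550, -1220) + x(11, 7)) = (2125047 + 1074662)/(-691 + 6998/991) = 3199709/(-677783/991) = 3199709*(-991/677783) = -3170911619/677783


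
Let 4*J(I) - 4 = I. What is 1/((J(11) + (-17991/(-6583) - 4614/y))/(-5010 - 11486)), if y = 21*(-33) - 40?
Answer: -318395168576/246625545 ≈ -1291.0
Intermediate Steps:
y = -733 (y = -693 - 40 = -733)
J(I) = 1 + I/4
1/((J(11) + (-17991/(-6583) - 4614/y))/(-5010 - 11486)) = 1/(((1 + (¼)*11) + (-17991/(-6583) - 4614/(-733)))/(-5010 - 11486)) = 1/(((1 + 11/4) + (-17991*(-1/6583) - 4614*(-1/733)))/(-16496)) = 1/((15/4 + (17991/6583 + 4614/733))*(-1/16496)) = 1/((15/4 + 43561365/4825339)*(-1/16496)) = 1/((246625545/19301356)*(-1/16496)) = 1/(-246625545/318395168576) = -318395168576/246625545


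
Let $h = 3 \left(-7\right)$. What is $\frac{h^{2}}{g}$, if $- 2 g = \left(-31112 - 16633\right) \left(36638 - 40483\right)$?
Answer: $- \frac{98}{20397725} \approx -4.8045 \cdot 10^{-6}$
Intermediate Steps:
$h = -21$
$g = - \frac{183579525}{2}$ ($g = - \frac{\left(-31112 - 16633\right) \left(36638 - 40483\right)}{2} = - \frac{\left(-31112 + \left(-23699 + 7066\right)\right) \left(-3845\right)}{2} = - \frac{\left(-31112 - 16633\right) \left(-3845\right)}{2} = - \frac{\left(-47745\right) \left(-3845\right)}{2} = \left(- \frac{1}{2}\right) 183579525 = - \frac{183579525}{2} \approx -9.179 \cdot 10^{7}$)
$\frac{h^{2}}{g} = \frac{\left(-21\right)^{2}}{- \frac{183579525}{2}} = 441 \left(- \frac{2}{183579525}\right) = - \frac{98}{20397725}$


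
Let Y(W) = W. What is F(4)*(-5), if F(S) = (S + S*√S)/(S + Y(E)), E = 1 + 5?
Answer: -6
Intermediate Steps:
E = 6
F(S) = (S + S^(3/2))/(6 + S) (F(S) = (S + S*√S)/(S + 6) = (S + S^(3/2))/(6 + S))
F(4)*(-5) = ((4 + 4^(3/2))/(6 + 4))*(-5) = ((4 + 8)/10)*(-5) = ((⅒)*12)*(-5) = (6/5)*(-5) = -6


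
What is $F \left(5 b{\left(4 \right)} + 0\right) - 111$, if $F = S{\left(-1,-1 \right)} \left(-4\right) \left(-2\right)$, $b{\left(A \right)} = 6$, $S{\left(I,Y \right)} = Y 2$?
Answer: $-591$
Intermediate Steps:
$S{\left(I,Y \right)} = 2 Y$
$F = -16$ ($F = 2 \left(-1\right) \left(-4\right) \left(-2\right) = \left(-2\right) \left(-4\right) \left(-2\right) = 8 \left(-2\right) = -16$)
$F \left(5 b{\left(4 \right)} + 0\right) - 111 = - 16 \left(5 \cdot 6 + 0\right) - 111 = - 16 \left(30 + 0\right) - 111 = \left(-16\right) 30 - 111 = -480 - 111 = -591$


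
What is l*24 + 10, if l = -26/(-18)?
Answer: 134/3 ≈ 44.667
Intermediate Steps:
l = 13/9 (l = -26*(-1/18) = 13/9 ≈ 1.4444)
l*24 + 10 = (13/9)*24 + 10 = 104/3 + 10 = 134/3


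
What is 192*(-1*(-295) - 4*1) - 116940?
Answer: -61068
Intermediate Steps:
192*(-1*(-295) - 4*1) - 116940 = 192*(295 - 4) - 116940 = 192*291 - 116940 = 55872 - 116940 = -61068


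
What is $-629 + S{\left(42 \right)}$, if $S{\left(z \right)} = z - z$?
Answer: $-629$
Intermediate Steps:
$S{\left(z \right)} = 0$
$-629 + S{\left(42 \right)} = -629 + 0 = -629$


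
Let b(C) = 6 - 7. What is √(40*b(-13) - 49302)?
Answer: I*√49342 ≈ 222.13*I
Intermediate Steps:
b(C) = -1
√(40*b(-13) - 49302) = √(40*(-1) - 49302) = √(-40 - 49302) = √(-49342) = I*√49342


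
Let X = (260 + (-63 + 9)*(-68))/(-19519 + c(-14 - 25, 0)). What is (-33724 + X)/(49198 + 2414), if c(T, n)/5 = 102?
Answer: -53421954/81757709 ≈ -0.65342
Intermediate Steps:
c(T, n) = 510 (c(T, n) = 5*102 = 510)
X = -3932/19009 (X = (260 + (-63 + 9)*(-68))/(-19519 + 510) = (260 - 54*(-68))/(-19009) = (260 + 3672)*(-1/19009) = 3932*(-1/19009) = -3932/19009 ≈ -0.20685)
(-33724 + X)/(49198 + 2414) = (-33724 - 3932/19009)/(49198 + 2414) = -641063448/19009/51612 = -641063448/19009*1/51612 = -53421954/81757709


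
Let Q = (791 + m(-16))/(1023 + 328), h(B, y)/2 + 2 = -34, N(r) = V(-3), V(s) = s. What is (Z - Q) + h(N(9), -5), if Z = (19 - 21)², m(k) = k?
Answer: -92643/1351 ≈ -68.574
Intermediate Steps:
N(r) = -3
h(B, y) = -72 (h(B, y) = -4 + 2*(-34) = -4 - 68 = -72)
Z = 4 (Z = (-2)² = 4)
Q = 775/1351 (Q = (791 - 16)/(1023 + 328) = 775/1351 ≈ 0.57365)
(Z - Q) + h(N(9), -5) = (4 - 1*775/1351) - 72 = (4 - 775/1351) - 72 = 4629/1351 - 72 = -92643/1351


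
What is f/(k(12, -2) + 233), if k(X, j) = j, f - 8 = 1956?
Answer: 1964/231 ≈ 8.5022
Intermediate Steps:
f = 1964 (f = 8 + 1956 = 1964)
f/(k(12, -2) + 233) = 1964/(-2 + 233) = 1964/231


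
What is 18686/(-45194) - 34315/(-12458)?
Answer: 659020961/281513426 ≈ 2.3410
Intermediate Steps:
18686/(-45194) - 34315/(-12458) = 18686*(-1/45194) - 34315*(-1/12458) = -9343/22597 + 34315/12458 = 659020961/281513426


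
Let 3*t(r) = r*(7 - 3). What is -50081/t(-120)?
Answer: 50081/160 ≈ 313.01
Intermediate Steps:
t(r) = 4*r/3 (t(r) = (r*(7 - 3))/3 = (r*4)/3 = (4*r)/3 = 4*r/3)
-50081/t(-120) = -50081/((4/3)*(-120)) = -50081/(-160) = -50081*(-1/160) = 50081/160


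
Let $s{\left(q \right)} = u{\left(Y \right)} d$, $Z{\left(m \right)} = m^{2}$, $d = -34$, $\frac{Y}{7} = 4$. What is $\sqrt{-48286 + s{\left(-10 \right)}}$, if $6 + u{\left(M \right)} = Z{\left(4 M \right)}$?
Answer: $i \sqrt{474578} \approx 688.9 i$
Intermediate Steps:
$Y = 28$ ($Y = 7 \cdot 4 = 28$)
$u{\left(M \right)} = -6 + 16 M^{2}$ ($u{\left(M \right)} = -6 + \left(4 M\right)^{2} = -6 + 16 M^{2}$)
$s{\left(q \right)} = -426292$ ($s{\left(q \right)} = \left(-6 + 16 \cdot 28^{2}\right) \left(-34\right) = \left(-6 + 16 \cdot 784\right) \left(-34\right) = \left(-6 + 12544\right) \left(-34\right) = 12538 \left(-34\right) = -426292$)
$\sqrt{-48286 + s{\left(-10 \right)}} = \sqrt{-48286 - 426292} = \sqrt{-474578} = i \sqrt{474578}$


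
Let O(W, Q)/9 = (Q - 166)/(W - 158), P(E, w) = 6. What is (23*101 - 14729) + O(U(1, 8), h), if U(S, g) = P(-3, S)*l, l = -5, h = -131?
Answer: -2329655/188 ≈ -12392.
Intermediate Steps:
U(S, g) = -30 (U(S, g) = 6*(-5) = -30)
O(W, Q) = 9*(-166 + Q)/(-158 + W) (O(W, Q) = 9*((Q - 166)/(W - 158)) = 9*((-166 + Q)/(-158 + W)) = 9*(-166 + Q)/(-158 + W))
(23*101 - 14729) + O(U(1, 8), h) = (23*101 - 14729) + 9*(-166 - 131)/(-158 - 30) = (2323 - 14729) + 9*(-297)/(-188) = -12406 + 9*(-1/188)*(-297) = -12406 + 2673/188 = -2329655/188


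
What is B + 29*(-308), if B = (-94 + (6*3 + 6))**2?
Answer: -4032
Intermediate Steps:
B = 4900 (B = (-94 + (18 + 6))**2 = (-94 + 24)**2 = (-70)**2 = 4900)
B + 29*(-308) = 4900 + 29*(-308) = 4900 - 8932 = -4032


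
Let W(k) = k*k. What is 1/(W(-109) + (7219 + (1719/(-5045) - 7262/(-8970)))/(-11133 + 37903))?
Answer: 121144021050/1439344784826721 ≈ 8.4166e-5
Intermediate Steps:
W(k) = k²
1/(W(-109) + (7219 + (1719/(-5045) - 7262/(-8970)))/(-11133 + 37903)) = 1/((-109)² + (7219 + (1719/(-5045) - 7262/(-8970)))/(-11133 + 37903)) = 1/(11881 + (7219 + (1719*(-1/5045) - 7262*(-1/8970)))/26770) = 1/(11881 + (7219 + (-1719/5045 + 3631/4485))*(1/26770)) = 1/(11881 + (7219 + 2121736/4525365)*(1/26770)) = 1/(11881 + (32670731671/4525365)*(1/26770)) = 1/(11881 + 32670731671/121144021050) = 1/(1439344784826721/121144021050) = 121144021050/1439344784826721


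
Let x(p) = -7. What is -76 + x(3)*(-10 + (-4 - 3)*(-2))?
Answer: -104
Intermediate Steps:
-76 + x(3)*(-10 + (-4 - 3)*(-2)) = -76 - 7*(-10 + (-4 - 3)*(-2)) = -76 - 7*(-10 - 7*(-2)) = -76 - 7*(-10 + 14) = -76 - 7*4 = -76 - 28 = -104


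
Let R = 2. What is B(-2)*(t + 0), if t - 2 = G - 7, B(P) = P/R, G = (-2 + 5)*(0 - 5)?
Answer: 20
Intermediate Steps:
G = -15 (G = 3*(-5) = -15)
B(P) = P/2
t = -20 (t = 2 + (-15 - 7) = 2 - 22 = -20)
B(-2)*(t + 0) = ((1/2)*(-2))*(-20 + 0) = -1*(-20) = 20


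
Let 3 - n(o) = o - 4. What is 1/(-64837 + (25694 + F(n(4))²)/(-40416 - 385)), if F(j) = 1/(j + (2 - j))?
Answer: -163204/10581760525 ≈ -1.5423e-5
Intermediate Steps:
n(o) = 7 - o (n(o) = 3 - (o - 4) = 3 - (-4 + o) = 3 + (4 - o) = 7 - o)
F(j) = ½ (F(j) = 1/2 = ½)
1/(-64837 + (25694 + F(n(4))²)/(-40416 - 385)) = 1/(-64837 + (25694 + (½)²)/(-40416 - 385)) = 1/(-64837 + (25694 + ¼)/(-40801)) = 1/(-64837 + (102777/4)*(-1/40801)) = 1/(-64837 - 102777/163204) = 1/(-10581760525/163204) = -163204/10581760525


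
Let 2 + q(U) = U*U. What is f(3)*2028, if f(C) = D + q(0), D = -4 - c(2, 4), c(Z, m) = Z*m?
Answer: -28392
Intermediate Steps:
q(U) = -2 + U² (q(U) = -2 + U*U = -2 + U²)
D = -12 (D = -4 - 2*4 = -4 - 1*8 = -4 - 8 = -12)
f(C) = -14 (f(C) = -12 + (-2 + 0²) = -12 + (-2 + 0) = -12 - 2 = -14)
f(3)*2028 = -14*2028 = -28392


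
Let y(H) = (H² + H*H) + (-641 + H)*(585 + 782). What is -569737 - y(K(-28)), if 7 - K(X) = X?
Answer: 256215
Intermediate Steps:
K(X) = 7 - X
y(H) = -876247 + 2*H² + 1367*H (y(H) = (H² + H²) + (-641 + H)*1367 = 2*H² + (-876247 + 1367*H) = -876247 + 2*H² + 1367*H)
-569737 - y(K(-28)) = -569737 - (-876247 + 2*(7 - 1*(-28))² + 1367*(7 - 1*(-28))) = -569737 - (-876247 + 2*(7 + 28)² + 1367*(7 + 28)) = -569737 - (-876247 + 2*35² + 1367*35) = -569737 - (-876247 + 2*1225 + 47845) = -569737 - (-876247 + 2450 + 47845) = -569737 - 1*(-825952) = -569737 + 825952 = 256215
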